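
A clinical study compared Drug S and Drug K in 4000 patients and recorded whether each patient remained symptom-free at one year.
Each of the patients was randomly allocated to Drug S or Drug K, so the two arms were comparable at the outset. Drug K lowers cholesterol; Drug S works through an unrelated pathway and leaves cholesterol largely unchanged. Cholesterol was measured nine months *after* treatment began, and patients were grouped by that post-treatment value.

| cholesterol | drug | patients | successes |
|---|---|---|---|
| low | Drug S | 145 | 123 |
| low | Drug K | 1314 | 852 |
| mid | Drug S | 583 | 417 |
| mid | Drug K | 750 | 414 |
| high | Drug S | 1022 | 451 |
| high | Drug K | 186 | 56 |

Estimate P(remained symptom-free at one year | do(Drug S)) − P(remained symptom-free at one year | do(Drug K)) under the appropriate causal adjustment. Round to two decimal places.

-0.02

The stratified and pooled comparisons disagree (Drug S wins within each cholesterol; Drug K wins overall), so the answer turns on the causal role of cholesterol.
Cholesterol lies on the pathway drug → cholesterol → outcome, so adjusting for it blocks the indirect effect. For the total causal effect of drug, use the unadjusted pooled rates.
The causal difference is the pooled difference: 0.566 − 0.588 = -0.021.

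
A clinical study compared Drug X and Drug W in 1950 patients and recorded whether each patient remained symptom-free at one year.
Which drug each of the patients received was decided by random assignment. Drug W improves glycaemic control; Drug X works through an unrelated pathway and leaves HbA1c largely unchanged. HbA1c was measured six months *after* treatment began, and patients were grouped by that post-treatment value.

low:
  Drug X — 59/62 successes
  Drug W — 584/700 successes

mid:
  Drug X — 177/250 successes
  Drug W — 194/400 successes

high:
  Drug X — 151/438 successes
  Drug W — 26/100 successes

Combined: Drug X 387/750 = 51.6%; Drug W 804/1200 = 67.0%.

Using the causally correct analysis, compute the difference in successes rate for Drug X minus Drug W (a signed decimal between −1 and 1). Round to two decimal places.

-0.15

HbA1c here is a post-treatment variable shaped by the drug; conditioning on it would introduce bias rather than remove it. The overall comparison is the causal one.
The causal difference is the pooled difference: 0.516 − 0.670 = -0.154.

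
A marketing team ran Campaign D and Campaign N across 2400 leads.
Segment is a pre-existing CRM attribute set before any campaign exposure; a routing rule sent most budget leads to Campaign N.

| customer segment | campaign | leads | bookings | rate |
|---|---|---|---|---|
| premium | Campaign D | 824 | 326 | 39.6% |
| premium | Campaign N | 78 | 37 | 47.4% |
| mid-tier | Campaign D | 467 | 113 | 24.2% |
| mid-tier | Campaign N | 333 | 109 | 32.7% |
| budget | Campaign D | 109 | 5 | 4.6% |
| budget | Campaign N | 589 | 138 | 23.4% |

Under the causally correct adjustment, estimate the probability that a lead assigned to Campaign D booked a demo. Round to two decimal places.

0.24

Here customer segment is a common cause — it drives both which campaign a case falls under and the outcome. The crude comparison mixes populations; the stratum-specific rates are the causally relevant ones.
Standardising Campaign D to the population customer segment mix: 0.376·326/824 + 0.333·113/467 + 0.291·5/109 = 0.243.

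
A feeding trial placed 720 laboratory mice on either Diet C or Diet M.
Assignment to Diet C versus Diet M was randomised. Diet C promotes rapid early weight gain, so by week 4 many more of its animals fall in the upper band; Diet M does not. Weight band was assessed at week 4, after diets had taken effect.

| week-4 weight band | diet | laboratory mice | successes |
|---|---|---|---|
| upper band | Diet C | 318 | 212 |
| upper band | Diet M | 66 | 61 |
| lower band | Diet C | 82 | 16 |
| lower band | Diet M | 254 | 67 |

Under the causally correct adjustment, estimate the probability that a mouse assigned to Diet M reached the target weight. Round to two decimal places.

0.40

Because the diet influences week-4 weight band, week-4 weight band is a post-treatment mediator, not a confounder. Stratifying on it would bias the estimate; the causal effect is the crude pooled difference.
So P(outcome | do(Diet M)) is just the pooled rate for Diet M: 128/320 = 0.400.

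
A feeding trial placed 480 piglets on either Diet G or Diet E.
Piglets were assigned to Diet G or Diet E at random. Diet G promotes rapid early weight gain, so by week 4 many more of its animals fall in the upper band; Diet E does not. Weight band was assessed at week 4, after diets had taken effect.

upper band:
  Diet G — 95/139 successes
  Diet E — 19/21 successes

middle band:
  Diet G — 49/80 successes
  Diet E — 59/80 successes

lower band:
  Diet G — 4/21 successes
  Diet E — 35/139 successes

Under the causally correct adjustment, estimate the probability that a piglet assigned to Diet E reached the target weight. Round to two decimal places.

The week-4 weight band-specific comparison favours Diet E throughout, but the pooled figures favour Diet G. The question is whether to condition on week-4 weight band.
Because the diet influences week-4 weight band, week-4 weight band is a post-treatment mediator, not a confounder. Stratifying on it would bias the estimate; the causal effect is the crude pooled difference.
So P(outcome | do(Diet E)) is just the pooled rate for Diet E: 113/240 = 0.471.

0.47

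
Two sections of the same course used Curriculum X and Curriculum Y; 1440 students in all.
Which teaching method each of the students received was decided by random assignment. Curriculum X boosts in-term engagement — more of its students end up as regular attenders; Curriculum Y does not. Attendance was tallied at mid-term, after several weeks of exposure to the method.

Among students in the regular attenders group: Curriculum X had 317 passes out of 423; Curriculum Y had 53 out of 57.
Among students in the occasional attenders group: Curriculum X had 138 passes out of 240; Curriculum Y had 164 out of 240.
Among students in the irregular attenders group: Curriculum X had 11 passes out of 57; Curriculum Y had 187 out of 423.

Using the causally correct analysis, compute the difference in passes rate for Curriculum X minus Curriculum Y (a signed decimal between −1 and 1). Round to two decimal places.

Curriculum Y is higher inside every mid-term attendance stratum but Curriculum X is higher in aggregate. Whether to stratify depends on how mid-term attendance relates to the teaching method.
Mid-term attendance here is a post-treatment variable shaped by the teaching method; conditioning on it would introduce bias rather than remove it. The overall comparison is the causal one.
The causal difference is the pooled difference: 0.647 − 0.561 = +0.086.

+0.09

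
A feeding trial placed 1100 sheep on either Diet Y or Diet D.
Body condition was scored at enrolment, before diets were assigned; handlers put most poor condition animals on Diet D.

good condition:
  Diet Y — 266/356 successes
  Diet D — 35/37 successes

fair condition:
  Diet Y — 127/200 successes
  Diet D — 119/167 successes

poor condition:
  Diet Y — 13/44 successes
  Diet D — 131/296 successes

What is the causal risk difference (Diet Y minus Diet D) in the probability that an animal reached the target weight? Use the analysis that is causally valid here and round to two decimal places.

The imbalance in starting body condition arose from how sheep were allocated, not from anything the diet did; and starting body condition independently affects the outcome. The pooled gap is confounded — condition on starting body condition.
Adjusting over the population distribution of starting body condition: 0.357·(0.747−0.946) + 0.334·(0.635−0.713) + 0.309·(0.295−0.443) = -0.142.

-0.14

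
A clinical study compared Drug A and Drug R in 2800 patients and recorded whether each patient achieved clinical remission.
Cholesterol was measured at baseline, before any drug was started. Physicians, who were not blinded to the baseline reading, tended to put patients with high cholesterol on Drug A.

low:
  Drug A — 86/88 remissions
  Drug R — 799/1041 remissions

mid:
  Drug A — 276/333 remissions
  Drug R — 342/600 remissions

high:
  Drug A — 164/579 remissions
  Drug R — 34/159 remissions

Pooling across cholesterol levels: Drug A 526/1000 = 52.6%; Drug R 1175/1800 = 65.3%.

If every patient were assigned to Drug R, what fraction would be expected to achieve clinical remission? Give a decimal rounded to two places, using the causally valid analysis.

0.56

Cholesterol is set before the drug has any effect — it is not caused by the drug — and it independently drives the outcome. That makes it a confounder, so the causal comparison is within cholesterol levels.
Standardising Drug R to the population cholesterol mix: 0.403·799/1041 + 0.333·342/600 + 0.264·34/159 = 0.556.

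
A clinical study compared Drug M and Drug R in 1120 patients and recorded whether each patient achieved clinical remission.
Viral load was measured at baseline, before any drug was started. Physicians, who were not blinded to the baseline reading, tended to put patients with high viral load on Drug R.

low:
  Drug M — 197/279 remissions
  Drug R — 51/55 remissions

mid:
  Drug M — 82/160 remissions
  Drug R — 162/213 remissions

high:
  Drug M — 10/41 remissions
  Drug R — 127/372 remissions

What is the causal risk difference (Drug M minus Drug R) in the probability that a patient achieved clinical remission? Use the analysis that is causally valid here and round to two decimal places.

Viral load differs across drugs for reasons unrelated to any effect of the drug itself, and it separately predicts the outcome — a classic confounder. We must compare within viral load levels.
Adjusting over the population distribution of viral load: 0.298·(0.706−0.927) + 0.333·(0.512−0.761) + 0.369·(0.244−0.341) = -0.185.

-0.18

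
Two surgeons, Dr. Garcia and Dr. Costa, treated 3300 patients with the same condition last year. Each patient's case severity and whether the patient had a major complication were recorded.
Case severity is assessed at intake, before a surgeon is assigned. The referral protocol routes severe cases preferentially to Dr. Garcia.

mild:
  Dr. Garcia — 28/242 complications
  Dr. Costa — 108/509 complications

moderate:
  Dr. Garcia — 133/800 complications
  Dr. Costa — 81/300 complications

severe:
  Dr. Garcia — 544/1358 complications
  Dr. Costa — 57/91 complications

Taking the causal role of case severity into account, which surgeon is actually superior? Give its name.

Within every case severity level Dr. Garcia has the lower rate, yet pooled Dr. Costa does — Simpson's reversal.
The imbalance in case severity arose from how patients were allocated, not from anything the surgeon did; and case severity independently affects the outcome. The pooled gap is confounded — condition on case severity.
Within each level — mild: 11.6% vs 21.2%; moderate: 16.6% vs 27.0%; severe: 40.1% vs 62.6% — Dr. Garcia is lower every time.

Dr. Garcia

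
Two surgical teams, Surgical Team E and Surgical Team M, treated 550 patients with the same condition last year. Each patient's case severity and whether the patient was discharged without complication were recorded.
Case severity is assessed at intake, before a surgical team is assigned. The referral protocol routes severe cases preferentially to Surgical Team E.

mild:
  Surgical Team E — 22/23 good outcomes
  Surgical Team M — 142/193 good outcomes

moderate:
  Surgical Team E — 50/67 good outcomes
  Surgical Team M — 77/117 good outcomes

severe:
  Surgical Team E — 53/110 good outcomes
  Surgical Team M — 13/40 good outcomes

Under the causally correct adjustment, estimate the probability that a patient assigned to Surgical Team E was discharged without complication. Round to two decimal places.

0.76

Surgical Team E is higher inside every case severity stratum but Surgical Team M is higher in aggregate. Whether to stratify depends on how case severity relates to the surgical team.
Here case severity is a common cause — it drives both which surgical team a case falls under and the outcome. The crude comparison mixes populations; the stratum-specific rates are the causally relevant ones.
Standardising Surgical Team E to the population case severity mix: 0.393·22/23 + 0.335·50/67 + 0.273·53/110 = 0.757.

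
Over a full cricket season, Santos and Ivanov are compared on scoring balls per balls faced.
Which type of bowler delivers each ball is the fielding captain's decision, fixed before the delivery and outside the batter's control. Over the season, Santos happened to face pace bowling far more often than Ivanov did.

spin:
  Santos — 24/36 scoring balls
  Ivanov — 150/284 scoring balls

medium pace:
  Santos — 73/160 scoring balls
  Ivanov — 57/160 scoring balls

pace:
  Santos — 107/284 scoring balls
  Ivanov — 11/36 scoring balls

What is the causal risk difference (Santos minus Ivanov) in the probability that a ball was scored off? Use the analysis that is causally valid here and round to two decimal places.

+0.10

Here bowling type is a common cause — it drives both which player a case falls under and the outcome. The crude comparison mixes populations; the stratum-specific rates are the causally relevant ones.
Adjusting over the population distribution of bowling type: 0.333·(0.667−0.528) + 0.333·(0.456−0.356) + 0.333·(0.377−0.306) = +0.103.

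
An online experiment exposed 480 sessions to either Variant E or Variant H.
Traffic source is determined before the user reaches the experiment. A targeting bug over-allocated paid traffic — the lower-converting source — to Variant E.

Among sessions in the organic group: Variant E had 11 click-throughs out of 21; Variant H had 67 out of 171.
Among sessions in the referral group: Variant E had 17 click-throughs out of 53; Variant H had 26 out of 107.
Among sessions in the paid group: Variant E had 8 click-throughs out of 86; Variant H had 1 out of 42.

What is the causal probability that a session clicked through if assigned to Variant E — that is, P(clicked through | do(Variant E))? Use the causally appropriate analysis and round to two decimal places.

0.34

The imbalance in traffic source arose from how sessions were allocated, not from anything the variant did; and traffic source independently affects the outcome. The pooled gap is confounded — condition on traffic source.
Standardising Variant E to the population traffic source mix: 0.400·11/21 + 0.333·17/53 + 0.267·8/86 = 0.341.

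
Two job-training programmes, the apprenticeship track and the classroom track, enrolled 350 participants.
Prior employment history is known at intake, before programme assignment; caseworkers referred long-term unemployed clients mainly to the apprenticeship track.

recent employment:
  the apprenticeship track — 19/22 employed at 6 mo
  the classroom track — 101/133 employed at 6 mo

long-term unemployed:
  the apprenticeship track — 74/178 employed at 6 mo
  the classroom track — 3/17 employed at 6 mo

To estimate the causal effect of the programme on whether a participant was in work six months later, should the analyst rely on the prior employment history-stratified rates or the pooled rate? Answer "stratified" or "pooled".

stratified

The stratified and pooled comparisons disagree (the apprenticeship track wins within each prior employment history; the classroom track wins overall), so the answer turns on the causal role of prior employment history.
The imbalance in prior employment history arose from how participants were allocated, not from anything the programme did; and prior employment history independently affects the outcome. The pooled gap is confounded — condition on prior employment history.
Within each level — recent employment: 86.4% vs 75.9%; long-term unemployed: 41.6% vs 17.6% — the apprenticeship track is higher every time.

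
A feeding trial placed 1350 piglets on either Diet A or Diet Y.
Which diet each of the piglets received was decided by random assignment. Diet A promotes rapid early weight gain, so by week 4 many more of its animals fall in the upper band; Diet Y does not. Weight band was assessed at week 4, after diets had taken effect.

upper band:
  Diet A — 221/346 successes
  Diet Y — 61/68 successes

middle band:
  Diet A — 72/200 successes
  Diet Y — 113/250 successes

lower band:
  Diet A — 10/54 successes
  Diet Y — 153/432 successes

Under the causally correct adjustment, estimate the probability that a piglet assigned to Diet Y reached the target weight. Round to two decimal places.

Within every week-4 weight band level Diet Y has the higher rate, yet pooled Diet A does — Simpson's reversal.
Week-4 weight band here is a post-treatment variable shaped by the diet; conditioning on it would introduce bias rather than remove it. The overall comparison is the causal one.
So P(outcome | do(Diet Y)) is just the pooled rate for Diet Y: 327/750 = 0.436.

0.44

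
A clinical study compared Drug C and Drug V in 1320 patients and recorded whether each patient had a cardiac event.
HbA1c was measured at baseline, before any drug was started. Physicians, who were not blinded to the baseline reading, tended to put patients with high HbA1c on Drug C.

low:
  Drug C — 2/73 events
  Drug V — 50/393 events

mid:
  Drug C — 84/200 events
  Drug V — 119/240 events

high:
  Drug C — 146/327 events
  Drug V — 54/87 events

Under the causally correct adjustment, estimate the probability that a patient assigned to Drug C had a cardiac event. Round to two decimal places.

0.29

Drug C is lower inside every HbA1c stratum but Drug V is lower in aggregate. Whether to stratify depends on how HbA1c relates to the drug.
Since HbA1c is a pre-existing factor (not a product of the drug) and it affects the outcome on its own, it is a confounder. The stratified rates, not the pooled rate, identify the causal effect.
Standardising Drug C to the population HbA1c mix: 0.353·2/73 + 0.333·84/200 + 0.314·146/327 = 0.290.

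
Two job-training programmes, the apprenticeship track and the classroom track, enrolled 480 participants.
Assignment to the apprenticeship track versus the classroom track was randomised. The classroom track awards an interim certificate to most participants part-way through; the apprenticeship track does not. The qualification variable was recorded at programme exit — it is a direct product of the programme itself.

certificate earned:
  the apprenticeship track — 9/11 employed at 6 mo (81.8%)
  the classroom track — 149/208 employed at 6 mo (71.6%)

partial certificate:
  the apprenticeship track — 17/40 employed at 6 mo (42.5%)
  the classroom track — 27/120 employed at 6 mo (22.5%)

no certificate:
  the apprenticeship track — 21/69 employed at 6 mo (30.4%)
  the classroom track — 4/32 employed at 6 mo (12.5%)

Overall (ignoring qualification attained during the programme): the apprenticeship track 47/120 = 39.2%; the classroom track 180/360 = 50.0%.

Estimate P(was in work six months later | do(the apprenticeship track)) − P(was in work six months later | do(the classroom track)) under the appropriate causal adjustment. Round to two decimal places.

-0.11

the apprenticeship track is higher inside every qualification attained during the programme stratum but the classroom track is higher in aggregate. Whether to stratify depends on how qualification attained during the programme relates to the programme.
Qualification attained during the programme lies on the pathway programme → qualification attained during the programme → outcome, so adjusting for it blocks the indirect effect. For the total causal effect of programme, use the unadjusted pooled rates.
The causal difference is the pooled difference: 0.392 − 0.500 = -0.108.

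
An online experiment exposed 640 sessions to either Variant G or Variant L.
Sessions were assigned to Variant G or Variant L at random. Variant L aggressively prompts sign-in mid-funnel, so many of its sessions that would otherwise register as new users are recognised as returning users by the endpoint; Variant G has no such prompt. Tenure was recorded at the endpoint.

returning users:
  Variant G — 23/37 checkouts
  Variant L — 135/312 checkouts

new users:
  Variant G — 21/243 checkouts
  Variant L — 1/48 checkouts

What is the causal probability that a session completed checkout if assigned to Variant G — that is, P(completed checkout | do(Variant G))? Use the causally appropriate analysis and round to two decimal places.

Within every user tenure level Variant G has the higher rate, yet pooled Variant L does — Simpson's reversal.
User tenure lies on the pathway variant → user tenure → outcome, so adjusting for it blocks the indirect effect. For the total causal effect of variant, use the unadjusted pooled rates.
So P(outcome | do(Variant G)) is just the pooled rate for Variant G: 44/280 = 0.157.

0.16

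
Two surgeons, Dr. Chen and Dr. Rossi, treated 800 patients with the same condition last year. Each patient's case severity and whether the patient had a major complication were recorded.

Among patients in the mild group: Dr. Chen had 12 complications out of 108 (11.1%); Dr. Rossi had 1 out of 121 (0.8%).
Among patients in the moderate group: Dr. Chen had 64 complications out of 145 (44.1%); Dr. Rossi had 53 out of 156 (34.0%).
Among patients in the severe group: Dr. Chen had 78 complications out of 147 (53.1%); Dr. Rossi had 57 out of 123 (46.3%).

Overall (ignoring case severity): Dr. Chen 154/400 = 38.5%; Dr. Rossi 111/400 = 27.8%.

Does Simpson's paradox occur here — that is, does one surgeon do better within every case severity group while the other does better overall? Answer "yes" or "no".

no

Within each case severity level (mild 11.1% vs 0.8%; moderate 44.1% vs 34.0%; severe 53.1% vs 46.3%), Dr. Rossi has the lower rate every time. Pooled: 38.5% vs 27.8% — Dr. Rossi has the lower rate overall. They agree.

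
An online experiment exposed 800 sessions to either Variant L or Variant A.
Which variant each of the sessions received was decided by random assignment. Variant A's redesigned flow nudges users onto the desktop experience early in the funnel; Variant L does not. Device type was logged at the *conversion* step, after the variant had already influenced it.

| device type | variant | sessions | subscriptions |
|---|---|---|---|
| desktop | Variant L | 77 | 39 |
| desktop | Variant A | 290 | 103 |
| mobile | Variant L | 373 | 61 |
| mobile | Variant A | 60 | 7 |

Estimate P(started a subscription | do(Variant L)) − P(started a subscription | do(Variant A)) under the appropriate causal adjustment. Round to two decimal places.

-0.09

Device type here is a post-treatment variable shaped by the variant; conditioning on it would introduce bias rather than remove it. The overall comparison is the causal one.
The causal difference is the pooled difference: 0.222 − 0.314 = -0.092.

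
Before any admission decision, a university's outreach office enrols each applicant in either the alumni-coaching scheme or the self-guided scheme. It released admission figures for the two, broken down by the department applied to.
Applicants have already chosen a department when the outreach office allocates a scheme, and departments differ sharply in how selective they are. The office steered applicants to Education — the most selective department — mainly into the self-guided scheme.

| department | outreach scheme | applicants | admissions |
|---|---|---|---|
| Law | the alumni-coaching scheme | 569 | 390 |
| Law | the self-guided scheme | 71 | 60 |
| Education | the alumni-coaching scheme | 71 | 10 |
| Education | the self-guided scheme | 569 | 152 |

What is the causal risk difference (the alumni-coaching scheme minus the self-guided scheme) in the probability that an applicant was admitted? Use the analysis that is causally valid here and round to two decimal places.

-0.14

The imbalance in department arose from how applicants were allocated, not from anything the outreach scheme did; and department independently affects the outcome. The pooled gap is confounded — condition on department.
Adjusting over the population distribution of department: 0.500·(0.685−0.845) + 0.500·(0.141−0.267) = -0.143.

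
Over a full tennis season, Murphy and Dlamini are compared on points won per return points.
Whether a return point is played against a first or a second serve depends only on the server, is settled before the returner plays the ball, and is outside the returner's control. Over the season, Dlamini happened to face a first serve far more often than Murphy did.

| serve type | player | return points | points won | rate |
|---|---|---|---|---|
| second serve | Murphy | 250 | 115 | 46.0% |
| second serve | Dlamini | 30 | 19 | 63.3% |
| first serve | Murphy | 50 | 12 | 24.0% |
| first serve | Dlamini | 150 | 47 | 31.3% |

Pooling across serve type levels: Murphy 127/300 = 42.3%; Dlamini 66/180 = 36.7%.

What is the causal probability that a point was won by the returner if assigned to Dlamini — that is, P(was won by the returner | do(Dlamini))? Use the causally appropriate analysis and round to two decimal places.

0.50

The imbalance in serve type arose from how return points were allocated, not from anything the player did; and serve type independently affects the outcome. The pooled gap is confounded — condition on serve type.
Standardising Dlamini to the population serve type mix: 0.583·19/30 + 0.417·47/150 = 0.500.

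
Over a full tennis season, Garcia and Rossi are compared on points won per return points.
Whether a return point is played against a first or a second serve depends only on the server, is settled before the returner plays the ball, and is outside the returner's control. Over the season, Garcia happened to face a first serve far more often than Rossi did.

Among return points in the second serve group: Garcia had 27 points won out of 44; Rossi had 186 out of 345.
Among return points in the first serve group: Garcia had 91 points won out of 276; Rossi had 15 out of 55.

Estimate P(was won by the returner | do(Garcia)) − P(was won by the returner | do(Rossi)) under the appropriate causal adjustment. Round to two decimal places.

+0.07

Here serve type is a common cause — it drives both which player a case falls under and the outcome. The crude comparison mixes populations; the stratum-specific rates are the causally relevant ones.
Adjusting over the population distribution of serve type: 0.540·(0.614−0.539) + 0.460·(0.330−0.273) = +0.066.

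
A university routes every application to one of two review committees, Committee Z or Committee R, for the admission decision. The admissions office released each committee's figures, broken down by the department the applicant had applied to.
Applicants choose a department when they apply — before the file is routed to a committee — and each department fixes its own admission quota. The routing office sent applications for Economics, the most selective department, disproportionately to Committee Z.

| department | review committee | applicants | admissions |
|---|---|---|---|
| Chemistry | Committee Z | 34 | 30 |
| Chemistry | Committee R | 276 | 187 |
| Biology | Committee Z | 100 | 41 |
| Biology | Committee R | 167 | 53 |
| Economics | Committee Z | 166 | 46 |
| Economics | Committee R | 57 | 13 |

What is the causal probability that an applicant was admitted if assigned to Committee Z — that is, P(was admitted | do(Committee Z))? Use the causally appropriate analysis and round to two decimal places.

Department satisfies the back-door criterion: it is not a descendant of the review committee, and it blocks the spurious path from review committee to outcome. Adjusting for it (i.e., using the within-department rates) gives the causal effect.
Standardising Committee Z to the population department mix: 0.388·30/34 + 0.334·41/100 + 0.279·46/166 = 0.556.

0.56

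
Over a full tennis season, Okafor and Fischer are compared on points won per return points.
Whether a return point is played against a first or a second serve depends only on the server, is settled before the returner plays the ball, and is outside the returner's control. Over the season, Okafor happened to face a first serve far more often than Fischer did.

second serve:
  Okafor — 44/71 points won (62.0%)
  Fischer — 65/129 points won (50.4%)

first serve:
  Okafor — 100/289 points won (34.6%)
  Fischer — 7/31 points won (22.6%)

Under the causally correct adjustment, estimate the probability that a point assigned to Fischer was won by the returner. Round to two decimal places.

0.33

Serve type differs across players for reasons unrelated to any effect of the player itself, and it separately predicts the outcome — a classic confounder. We must compare within serve type levels.
Standardising Fischer to the population serve type mix: 0.385·65/129 + 0.615·7/31 = 0.333.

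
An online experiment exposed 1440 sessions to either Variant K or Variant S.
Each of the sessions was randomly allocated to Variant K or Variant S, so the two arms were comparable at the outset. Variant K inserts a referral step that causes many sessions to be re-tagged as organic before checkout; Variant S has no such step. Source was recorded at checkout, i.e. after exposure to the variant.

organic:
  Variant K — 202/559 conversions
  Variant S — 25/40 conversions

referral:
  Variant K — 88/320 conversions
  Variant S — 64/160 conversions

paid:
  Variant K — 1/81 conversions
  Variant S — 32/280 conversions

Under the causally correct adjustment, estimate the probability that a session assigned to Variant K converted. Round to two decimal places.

The stratified and pooled comparisons disagree (Variant S wins within each traffic source; Variant K wins overall), so the answer turns on the causal role of traffic source.
Stratifying would compare variants among sessions the variants themselves sorted into traffic source groups — a form of selection on an intermediate. The unconditioned pooled rates give the total causal effect.
So P(outcome | do(Variant K)) is just the pooled rate for Variant K: 291/960 = 0.303.

0.30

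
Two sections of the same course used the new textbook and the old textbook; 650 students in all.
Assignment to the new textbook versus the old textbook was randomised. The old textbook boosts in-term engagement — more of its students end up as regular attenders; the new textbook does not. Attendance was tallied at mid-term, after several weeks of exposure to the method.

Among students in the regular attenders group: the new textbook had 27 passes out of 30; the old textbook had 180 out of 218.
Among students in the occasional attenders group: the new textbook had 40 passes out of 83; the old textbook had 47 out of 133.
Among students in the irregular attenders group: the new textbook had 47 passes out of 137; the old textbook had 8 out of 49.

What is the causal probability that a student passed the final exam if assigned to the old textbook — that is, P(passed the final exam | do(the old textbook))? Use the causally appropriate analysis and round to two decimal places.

0.59

Within every mid-term attendance level the new textbook has the higher rate, yet pooled the old textbook does — Simpson's reversal.
Mid-term attendance here is a post-treatment variable shaped by the teaching method; conditioning on it would introduce bias rather than remove it. The overall comparison is the causal one.
So P(outcome | do(the old textbook)) is just the pooled rate for the old textbook: 235/400 = 0.588.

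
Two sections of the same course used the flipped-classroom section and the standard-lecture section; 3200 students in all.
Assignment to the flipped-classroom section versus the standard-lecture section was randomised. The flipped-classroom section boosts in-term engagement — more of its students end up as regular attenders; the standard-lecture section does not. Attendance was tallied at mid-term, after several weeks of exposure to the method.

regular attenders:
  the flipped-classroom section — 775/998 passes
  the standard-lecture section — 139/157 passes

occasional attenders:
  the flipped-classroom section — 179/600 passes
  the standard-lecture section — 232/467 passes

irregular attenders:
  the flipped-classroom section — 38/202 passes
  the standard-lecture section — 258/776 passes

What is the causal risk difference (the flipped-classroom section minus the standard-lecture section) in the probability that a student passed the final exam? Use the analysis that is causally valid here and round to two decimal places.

+0.10

The stratified and pooled comparisons disagree (the standard-lecture section wins within each mid-term attendance; the flipped-classroom section wins overall), so the answer turns on the causal role of mid-term attendance.
Mid-term attendance is downstream of the teaching method. One should not condition on a consequence of treatment, so the overall rates are the right comparison.
The causal difference is the pooled difference: 0.551 − 0.449 = +0.102.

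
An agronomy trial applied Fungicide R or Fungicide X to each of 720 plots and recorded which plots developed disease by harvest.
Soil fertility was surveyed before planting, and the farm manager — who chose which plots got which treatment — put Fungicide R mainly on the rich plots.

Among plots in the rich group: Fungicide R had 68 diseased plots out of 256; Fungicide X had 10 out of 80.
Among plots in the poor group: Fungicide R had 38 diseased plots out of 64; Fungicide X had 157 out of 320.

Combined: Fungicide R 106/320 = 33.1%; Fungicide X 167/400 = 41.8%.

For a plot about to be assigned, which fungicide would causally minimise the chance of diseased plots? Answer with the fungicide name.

The soil fertility-specific comparison favours Fungicide X throughout, but the pooled figures favour Fungicide R. The question is whether to condition on soil fertility.
Soil fertility satisfies the back-door criterion: it is not a descendant of the fungicide, and it blocks the spurious path from fungicide to outcome. Adjusting for it (i.e., using the within-soil fertility rates) gives the causal effect.
Within each level — rich: 26.6% vs 12.5%; poor: 59.4% vs 49.1% — Fungicide X is lower every time.

Fungicide X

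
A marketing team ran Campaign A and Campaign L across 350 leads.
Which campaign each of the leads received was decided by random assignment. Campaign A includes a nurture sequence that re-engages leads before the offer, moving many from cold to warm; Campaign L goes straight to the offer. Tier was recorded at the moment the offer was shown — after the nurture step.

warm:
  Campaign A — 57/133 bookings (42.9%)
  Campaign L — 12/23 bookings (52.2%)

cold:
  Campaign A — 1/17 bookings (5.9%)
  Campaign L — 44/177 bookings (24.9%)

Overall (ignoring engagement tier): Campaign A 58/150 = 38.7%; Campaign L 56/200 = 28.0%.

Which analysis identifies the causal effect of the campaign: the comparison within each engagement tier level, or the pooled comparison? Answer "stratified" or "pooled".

pooled

Within every engagement tier level Campaign L has the higher rate, yet pooled Campaign A does — Simpson's reversal.
Engagement tier is downstream of the campaign. One should not condition on a consequence of treatment, so the overall rates are the right comparison.
Pooled: Campaign A 38.7% vs Campaign L 28.0%; Campaign A is higher overall.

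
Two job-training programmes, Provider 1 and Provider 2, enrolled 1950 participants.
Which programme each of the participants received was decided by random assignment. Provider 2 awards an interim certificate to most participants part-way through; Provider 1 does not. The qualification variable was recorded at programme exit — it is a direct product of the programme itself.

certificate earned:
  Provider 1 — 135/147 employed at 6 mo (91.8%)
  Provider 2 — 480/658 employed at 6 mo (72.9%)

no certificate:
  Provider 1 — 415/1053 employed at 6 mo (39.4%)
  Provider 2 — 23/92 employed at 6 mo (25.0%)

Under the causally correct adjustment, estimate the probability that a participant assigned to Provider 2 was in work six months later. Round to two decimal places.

Qualification attained during the programme is downstream of the programme. One should not condition on a consequence of treatment, so the overall rates are the right comparison.
So P(outcome | do(Provider 2)) is just the pooled rate for Provider 2: 503/750 = 0.671.

0.67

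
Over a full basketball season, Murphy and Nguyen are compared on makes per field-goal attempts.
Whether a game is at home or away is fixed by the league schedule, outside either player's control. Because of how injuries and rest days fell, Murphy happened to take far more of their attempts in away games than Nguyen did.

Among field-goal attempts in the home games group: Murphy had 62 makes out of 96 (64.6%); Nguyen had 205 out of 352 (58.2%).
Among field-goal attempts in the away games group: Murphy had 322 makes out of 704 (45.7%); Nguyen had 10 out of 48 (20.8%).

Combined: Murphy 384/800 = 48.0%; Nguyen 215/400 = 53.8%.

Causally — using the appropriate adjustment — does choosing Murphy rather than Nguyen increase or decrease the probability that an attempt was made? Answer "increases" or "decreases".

increases

Game venue is set before the player has any effect — it is not caused by the player — and it independently drives the outcome. That makes it a confounder, so the causal comparison is within game venue levels.
Within each level — home games: 64.6% vs 58.2%; away games: 45.7% vs 20.8% — Murphy is higher every time.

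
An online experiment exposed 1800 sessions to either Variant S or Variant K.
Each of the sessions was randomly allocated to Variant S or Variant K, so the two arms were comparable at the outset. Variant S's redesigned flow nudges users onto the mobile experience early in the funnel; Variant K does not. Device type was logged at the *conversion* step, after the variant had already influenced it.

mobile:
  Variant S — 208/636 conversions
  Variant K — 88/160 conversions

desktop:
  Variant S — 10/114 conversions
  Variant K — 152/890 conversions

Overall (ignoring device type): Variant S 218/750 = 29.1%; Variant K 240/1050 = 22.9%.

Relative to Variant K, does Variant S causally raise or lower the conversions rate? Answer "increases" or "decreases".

Device type is downstream of the variant. One should not condition on a consequence of treatment, so the overall rates are the right comparison.
Pooled: Variant S 29.1% vs Variant K 22.9%; Variant S is higher overall.

increases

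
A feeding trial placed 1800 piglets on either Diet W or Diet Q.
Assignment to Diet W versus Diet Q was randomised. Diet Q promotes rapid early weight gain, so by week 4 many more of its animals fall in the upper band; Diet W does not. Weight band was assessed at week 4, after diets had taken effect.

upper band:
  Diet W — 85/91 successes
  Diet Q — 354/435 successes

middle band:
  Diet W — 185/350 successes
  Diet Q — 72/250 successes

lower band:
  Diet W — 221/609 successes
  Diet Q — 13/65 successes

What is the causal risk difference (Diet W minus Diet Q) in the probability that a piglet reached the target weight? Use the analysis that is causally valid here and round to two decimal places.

-0.12

Stratifying would compare diets among piglets the diets themselves sorted into week-4 weight band groups — a form of selection on an intermediate. The unconditioned pooled rates give the total causal effect.
The causal difference is the pooled difference: 0.468 − 0.585 = -0.118.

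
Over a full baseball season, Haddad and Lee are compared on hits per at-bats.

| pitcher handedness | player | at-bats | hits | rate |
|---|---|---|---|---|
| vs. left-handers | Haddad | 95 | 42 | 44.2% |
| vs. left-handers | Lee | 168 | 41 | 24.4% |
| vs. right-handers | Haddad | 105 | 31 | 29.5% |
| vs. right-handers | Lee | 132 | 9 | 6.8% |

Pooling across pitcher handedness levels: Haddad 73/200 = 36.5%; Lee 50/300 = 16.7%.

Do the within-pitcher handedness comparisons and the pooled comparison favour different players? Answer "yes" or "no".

Within each pitcher handedness level (vs. left-handers 44.2% vs 24.4%; vs. right-handers 29.5% vs 6.8%), Haddad has the higher rate every time. Pooled: 36.5% vs 16.7% — Haddad has the higher rate overall. They agree.

no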